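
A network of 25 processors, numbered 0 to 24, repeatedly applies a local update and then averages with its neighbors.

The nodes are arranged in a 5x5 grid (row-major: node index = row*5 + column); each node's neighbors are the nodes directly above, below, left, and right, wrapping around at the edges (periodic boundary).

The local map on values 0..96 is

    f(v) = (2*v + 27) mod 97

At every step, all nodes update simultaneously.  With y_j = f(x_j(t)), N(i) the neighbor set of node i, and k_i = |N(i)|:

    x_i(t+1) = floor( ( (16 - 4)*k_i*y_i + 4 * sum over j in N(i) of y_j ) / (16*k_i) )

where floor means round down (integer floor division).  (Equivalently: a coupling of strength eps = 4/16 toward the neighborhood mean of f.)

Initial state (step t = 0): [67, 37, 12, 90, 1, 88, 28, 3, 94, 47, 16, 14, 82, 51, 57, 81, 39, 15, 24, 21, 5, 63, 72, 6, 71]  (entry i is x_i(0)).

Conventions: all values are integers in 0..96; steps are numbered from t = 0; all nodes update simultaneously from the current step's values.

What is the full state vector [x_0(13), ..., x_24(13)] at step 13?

Answer: [69, 73, 58, 64, 78, 50, 88, 62, 49, 45, 84, 85, 72, 60, 27, 84, 40, 69, 46, 84, 77, 22, 47, 40, 82]

Derivation:
t=0: [67, 37, 12, 90, 1, 88, 28, 3, 94, 47, 16, 14, 82, 51, 57, 81, 39, 15, 24, 21, 5, 63, 72, 6, 71]
t=1: [52, 18, 46, 18, 32, 21, 68, 40, 22, 24, 56, 56, 81, 38, 44, 79, 22, 58, 68, 69, 45, 49, 68, 43, 64]
t=2: [40, 56, 29, 59, 82, 65, 61, 23, 62, 71, 45, 48, 75, 19, 25, 78, 66, 52, 58, 65, 28, 34, 56, 27, 55]
t=3: [24, 46, 76, 55, 81, 54, 51, 71, 56, 71, 30, 32, 72, 64, 71, 78, 61, 39, 49, 60, 76, 85, 49, 71, 49]
t=4: [70, 28, 71, 48, 82, 45, 37, 68, 46, 69, 83, 83, 69, 57, 70, 81, 50, 17, 32, 50, 73, 13, 31, 61, 39]
t=5: [69, 74, 70, 34, 81, 29, 19, 59, 29, 63, 89, 84, 67, 48, 67, 83, 41, 63, 79, 38, 70, 57, 81, 52, 21]
t=6: [71, 73, 72, 88, 87, 76, 62, 53, 77, 62, 23, 10, 56, 38, 54, 78, 21, 58, 73, 24, 69, 48, 81, 47, 64]
t=7: [68, 71, 68, 18, 17, 77, 55, 42, 69, 53, 70, 50, 39, 19, 41, 82, 64, 51, 66, 72, 66, 38, 79, 32, 54]
t=8: [66, 65, 64, 65, 58, 76, 42, 21, 62, 41, 66, 33, 14, 58, 24, 87, 53, 37, 62, 68, 59, 22, 78, 83, 46]
t=9: [61, 57, 60, 60, 44, 70, 29, 63, 52, 25, 62, 80, 54, 49, 67, 18, 37, 17, 53, 59, 46, 67, 78, 85, 32]
t=10: [48, 48, 52, 44, 30, 69, 80, 54, 38, 69, 58, 78, 43, 31, 60, 55, 20, 56, 35, 51, 33, 57, 75, 18, 73]
t=11: [36, 31, 35, 25, 77, 65, 81, 37, 17, 64, 49, 78, 27, 71, 52, 44, 63, 41, 14, 34, 81, 49, 71, 58, 74]
t=12: [21, 74, 15, 69, 76, 56, 83, 17, 58, 58, 33, 80, 71, 68, 41, 30, 51, 25, 55, 82, 76, 40, 59, 52, 78]
t=13: [69, 73, 58, 64, 78, 50, 88, 62, 49, 45, 84, 85, 72, 60, 27, 84, 40, 69, 46, 84, 77, 22, 47, 40, 82]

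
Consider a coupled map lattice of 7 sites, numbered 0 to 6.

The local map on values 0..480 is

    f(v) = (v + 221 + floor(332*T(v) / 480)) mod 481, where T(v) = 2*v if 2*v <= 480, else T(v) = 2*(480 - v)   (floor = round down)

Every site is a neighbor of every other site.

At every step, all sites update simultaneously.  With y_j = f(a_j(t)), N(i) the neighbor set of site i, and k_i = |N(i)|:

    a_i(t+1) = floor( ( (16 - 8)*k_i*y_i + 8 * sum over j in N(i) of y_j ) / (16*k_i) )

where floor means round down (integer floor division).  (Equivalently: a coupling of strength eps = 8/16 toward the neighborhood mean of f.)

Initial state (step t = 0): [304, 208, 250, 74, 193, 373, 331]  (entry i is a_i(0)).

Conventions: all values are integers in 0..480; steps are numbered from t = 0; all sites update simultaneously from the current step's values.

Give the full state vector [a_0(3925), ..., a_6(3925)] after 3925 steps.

Simulating step by step:
t=0: [304, 208, 250, 74, 193, 373, 331]
t=1: [283, 261, 292, 329, 246, 272, 279]
t=2: [295, 298, 294, 288, 301, 297, 296]
t=3: [290, 289, 290, 291, 289, 290, 290]
t=4: [292, 292, 292, 292, 292, 292, 292]
t=5: [292, 292, 292, 292, 292, 292, 292]

Answer: [292, 292, 292, 292, 292, 292, 292]
Key observation: The state at step 4, [292, 292, 292, 292, 292, 292, 292], reappears at step 5: the system is in a cycle of period 1 from step 4 on.  Therefore the state at step 3925 equals the state at step 4 + ((3925 - 4) mod 1) = 4, which is [292, 292, 292, 292, 292, 292, 292].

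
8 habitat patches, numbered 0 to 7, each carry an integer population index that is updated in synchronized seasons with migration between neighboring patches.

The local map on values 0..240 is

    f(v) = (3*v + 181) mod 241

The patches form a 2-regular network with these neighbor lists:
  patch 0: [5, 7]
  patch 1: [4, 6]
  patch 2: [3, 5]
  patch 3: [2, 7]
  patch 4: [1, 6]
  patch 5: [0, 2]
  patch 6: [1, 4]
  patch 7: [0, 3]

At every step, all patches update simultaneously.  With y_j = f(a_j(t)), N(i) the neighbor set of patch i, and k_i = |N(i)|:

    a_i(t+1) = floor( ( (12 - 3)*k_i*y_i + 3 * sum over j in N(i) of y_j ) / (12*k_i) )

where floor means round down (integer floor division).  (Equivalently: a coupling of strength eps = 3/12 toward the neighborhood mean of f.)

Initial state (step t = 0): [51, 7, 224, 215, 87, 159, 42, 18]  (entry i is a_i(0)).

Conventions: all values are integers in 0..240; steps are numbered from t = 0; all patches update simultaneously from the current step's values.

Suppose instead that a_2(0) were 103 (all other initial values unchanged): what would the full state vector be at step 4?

Answer: [109, 153, 34, 92, 153, 108, 68, 192]
Key observation: This trace re-runs the system from the modified initial state.

Derivation:
t=0: [51, 7, 103, 215, 87, 159, 42, 18]
t=1: [121, 184, 40, 107, 184, 144, 99, 200]
t=2: [70, 38, 63, 29, 38, 113, 180, 53]
t=3: [129, 77, 104, 48, 77, 63, 192, 96]
t=4: [109, 153, 34, 92, 153, 108, 68, 192]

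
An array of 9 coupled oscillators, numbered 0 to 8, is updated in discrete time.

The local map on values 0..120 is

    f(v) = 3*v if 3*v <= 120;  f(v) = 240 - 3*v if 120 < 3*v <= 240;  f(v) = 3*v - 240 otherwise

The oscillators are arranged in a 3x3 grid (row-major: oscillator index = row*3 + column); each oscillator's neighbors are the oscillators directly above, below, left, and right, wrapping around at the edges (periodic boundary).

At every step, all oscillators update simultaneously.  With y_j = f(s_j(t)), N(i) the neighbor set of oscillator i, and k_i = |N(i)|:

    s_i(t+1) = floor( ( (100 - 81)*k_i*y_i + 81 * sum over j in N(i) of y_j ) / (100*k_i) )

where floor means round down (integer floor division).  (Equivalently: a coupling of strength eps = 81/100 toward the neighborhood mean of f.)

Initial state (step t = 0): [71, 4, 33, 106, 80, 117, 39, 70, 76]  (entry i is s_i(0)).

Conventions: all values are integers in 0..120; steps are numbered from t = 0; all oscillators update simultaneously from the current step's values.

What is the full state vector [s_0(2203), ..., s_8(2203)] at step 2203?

Answer: [9, 10, 9, 9, 10, 9, 9, 10, 9]
Key observation: The state at step 15, [9, 10, 9, 9, 10, 9, 9, 10, 9], reappears at step 19: the system is in a cycle of period 4 from step 15 on.  Therefore the state at step 2203 equals the state at step 15 + ((2203 - 15) mod 4) = 15, which is [9, 10, 9, 9, 10, 9, 9, 10, 9].

Derivation:
t=0: [71, 4, 33, 106, 80, 117, 39, 70, 76]
t=1: [67, 33, 51, 66, 46, 59, 51, 34, 74]
t=2: [71, 85, 60, 66, 81, 62, 57, 81, 72]
t=3: [42, 21, 35, 38, 23, 36, 32, 23, 42]
t=4: [98, 84, 100, 100, 84, 101, 101, 82, 98]
t=5: [49, 29, 48, 50, 30, 49, 47, 29, 49]
t=6: [93, 90, 92, 93, 89, 92, 92, 91, 93]
t=7: [35, 33, 36, 35, 33, 35, 37, 33, 35]
t=8: [105, 102, 104, 105, 101, 104, 104, 102, 105]
t=9: [71, 68, 72, 71, 68, 71, 72, 68, 71]
t=10: [27, 31, 28, 28, 32, 28, 28, 31, 27]
t=11: [85, 89, 84, 85, 89, 85, 84, 89, 85]
t=12: [16, 21, 16, 16, 22, 16, 16, 21, 16]
t=13: [51, 57, 51, 51, 57, 51, 51, 57, 51]
t=14: [83, 76, 83, 83, 76, 83, 83, 76, 83]
t=15: [9, 10, 9, 9, 10, 9, 9, 10, 9]
t=16: [27, 28, 27, 27, 28, 27, 27, 28, 27]
t=17: [81, 82, 81, 81, 82, 81, 81, 82, 81]
t=18: [3, 4, 3, 3, 4, 3, 3, 4, 3]
t=19: [9, 10, 9, 9, 10, 9, 9, 10, 9]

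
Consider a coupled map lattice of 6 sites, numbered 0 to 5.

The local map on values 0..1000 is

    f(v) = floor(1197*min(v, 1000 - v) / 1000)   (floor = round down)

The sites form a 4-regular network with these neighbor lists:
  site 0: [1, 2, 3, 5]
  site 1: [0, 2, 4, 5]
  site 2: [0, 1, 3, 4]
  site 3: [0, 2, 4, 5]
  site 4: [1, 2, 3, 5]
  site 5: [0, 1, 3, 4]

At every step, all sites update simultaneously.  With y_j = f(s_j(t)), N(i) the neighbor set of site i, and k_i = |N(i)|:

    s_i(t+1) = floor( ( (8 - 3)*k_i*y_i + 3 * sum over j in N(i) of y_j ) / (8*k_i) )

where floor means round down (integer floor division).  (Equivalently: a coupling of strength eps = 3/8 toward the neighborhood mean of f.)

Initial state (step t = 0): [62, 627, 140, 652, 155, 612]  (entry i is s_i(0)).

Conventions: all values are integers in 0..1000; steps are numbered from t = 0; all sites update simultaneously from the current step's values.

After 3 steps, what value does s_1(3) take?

Answer: s_1(3) = 438

Derivation:
t=0: [62, 627, 140, 652, 155, 612]
t=1: [186, 362, 209, 343, 255, 395]
t=2: [285, 387, 284, 373, 337, 423]
t=3: [377, 438, 366, 427, 416, 471]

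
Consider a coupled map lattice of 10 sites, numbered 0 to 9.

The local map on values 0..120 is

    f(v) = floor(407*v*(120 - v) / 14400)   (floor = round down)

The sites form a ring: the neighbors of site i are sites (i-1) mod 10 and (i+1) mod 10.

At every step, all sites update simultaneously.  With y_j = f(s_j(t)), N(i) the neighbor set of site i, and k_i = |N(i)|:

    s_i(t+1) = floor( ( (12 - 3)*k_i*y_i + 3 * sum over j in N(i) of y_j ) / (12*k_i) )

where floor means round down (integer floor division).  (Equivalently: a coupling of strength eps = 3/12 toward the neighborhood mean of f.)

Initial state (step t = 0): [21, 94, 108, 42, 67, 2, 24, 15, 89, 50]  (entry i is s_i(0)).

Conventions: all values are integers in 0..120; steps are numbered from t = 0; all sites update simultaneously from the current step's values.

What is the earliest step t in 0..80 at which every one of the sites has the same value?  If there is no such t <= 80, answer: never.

Answer: never
Key observation: The state at step 22 reappears at step 26 — the system is in a cycle of period 4 from step 22 on.  No step 0..26 is synchronized, and the cycle repeats forever, so no step up to 80 (or ever) has all sites equal.

Derivation:
t=0: [21, 94, 108, 42, 67, 2, 24, 15, 89, 50]  (not all equal)
t=1: [64, 63, 47, 86, 87, 25, 55, 50, 75, 90]  (not all equal)
t=2: [97, 100, 94, 83, 79, 73, 96, 98, 93, 81]  (not all equal)
t=3: [65, 58, 69, 84, 91, 91, 68, 61, 71, 83]  (not all equal)
t=4: [99, 100, 97, 85, 75, 77, 96, 100, 96, 89]  (not all equal)
t=5: [60, 57, 64, 82, 93, 89, 67, 58, 65, 73]  (not all equal)
t=6: [100, 101, 99, 87, 73, 79, 97, 100, 100, 97]  (not all equal)
t=7: [56, 54, 60, 80, 93, 88, 65, 56, 56, 61]  (not all equal)
t=8: [100, 100, 99, 88, 73, 80, 98, 101, 101, 101]  (not all equal)
t=9: [55, 56, 60, 78, 93, 87, 63, 54, 54, 54]  (not all equal)
t=10: [100, 101, 99, 90, 74, 82, 98, 100, 100, 100]  (not all equal)
t=11: [55, 54, 59, 76, 92, 85, 63, 56, 56, 56]  (not all equal)
t=12: [100, 100, 100, 92, 76, 84, 98, 101, 101, 101]  (not all equal)
t=13: [55, 56, 58, 72, 90, 83, 62, 54, 54, 54]  (not all equal)
t=14: [100, 101, 100, 94, 79, 86, 99, 100, 100, 100]  (not all equal)
t=15: [55, 54, 57, 70, 87, 80, 60, 56, 56, 56]  (not all equal)
t=16: [100, 100, 100, 96, 84, 90, 99, 101, 101, 101]  (not all equal)
t=17: [55, 56, 57, 66, 81, 74, 59, 54, 54, 54]  (not all equal)
t=18: [100, 101, 100, 98, 91, 95, 100, 100, 100, 100]  (not all equal)
t=19: [55, 54, 56, 61, 71, 66, 57, 56, 56, 56]  (not all equal)
t=20: [100, 100, 100, 100, 98, 99, 100, 101, 101, 101]  (not all equal)
t=21: [55, 56, 56, 56, 59, 58, 56, 54, 54, 54]  (not all equal)
t=22: [100, 101, 101, 101, 101, 101, 100, 100, 100, 100]  (not all equal)
t=23: [55, 54, 54, 54, 54, 54, 55, 56, 56, 56]  (not all equal)
t=24: [100, 100, 100, 100, 100, 100, 100, 101, 101, 101]  (not all equal)
t=25: [55, 56, 56, 56, 56, 56, 55, 54, 54, 54]  (not all equal)
t=26: [100, 101, 101, 101, 101, 101, 100, 100, 100, 100]  (not all equal)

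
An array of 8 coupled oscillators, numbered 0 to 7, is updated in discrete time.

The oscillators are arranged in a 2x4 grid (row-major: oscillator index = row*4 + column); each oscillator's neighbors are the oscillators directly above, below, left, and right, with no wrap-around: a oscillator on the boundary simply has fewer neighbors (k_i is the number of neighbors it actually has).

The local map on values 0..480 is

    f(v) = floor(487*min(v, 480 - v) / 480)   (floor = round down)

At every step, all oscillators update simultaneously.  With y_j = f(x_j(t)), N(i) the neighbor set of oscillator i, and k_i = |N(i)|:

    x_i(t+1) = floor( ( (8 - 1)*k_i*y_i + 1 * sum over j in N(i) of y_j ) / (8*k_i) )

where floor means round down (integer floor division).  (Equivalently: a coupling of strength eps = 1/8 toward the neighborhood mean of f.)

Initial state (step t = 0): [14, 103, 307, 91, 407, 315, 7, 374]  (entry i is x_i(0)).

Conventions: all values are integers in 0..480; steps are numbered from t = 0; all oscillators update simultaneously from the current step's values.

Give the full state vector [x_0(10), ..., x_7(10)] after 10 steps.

Simulating step by step:
t=0: [14, 103, 307, 91, 407, 315, 7, 374]
t=1: [23, 105, 161, 98, 76, 153, 24, 99]
t=2: [31, 106, 152, 103, 78, 144, 38, 95]
t=3: [38, 107, 145, 106, 80, 137, 49, 92]
t=4: [45, 107, 139, 108, 81, 130, 58, 91]
t=5: [51, 107, 134, 109, 82, 124, 65, 90]
t=6: [56, 107, 129, 110, 83, 120, 71, 90]
t=7: [61, 107, 125, 110, 84, 116, 77, 91]
t=8: [65, 107, 122, 110, 85, 113, 82, 92]
t=9: [69, 107, 120, 110, 86, 111, 86, 93]
t=10: [73, 107, 118, 110, 87, 109, 89, 94]

Answer: [73, 107, 118, 110, 87, 109, 89, 94]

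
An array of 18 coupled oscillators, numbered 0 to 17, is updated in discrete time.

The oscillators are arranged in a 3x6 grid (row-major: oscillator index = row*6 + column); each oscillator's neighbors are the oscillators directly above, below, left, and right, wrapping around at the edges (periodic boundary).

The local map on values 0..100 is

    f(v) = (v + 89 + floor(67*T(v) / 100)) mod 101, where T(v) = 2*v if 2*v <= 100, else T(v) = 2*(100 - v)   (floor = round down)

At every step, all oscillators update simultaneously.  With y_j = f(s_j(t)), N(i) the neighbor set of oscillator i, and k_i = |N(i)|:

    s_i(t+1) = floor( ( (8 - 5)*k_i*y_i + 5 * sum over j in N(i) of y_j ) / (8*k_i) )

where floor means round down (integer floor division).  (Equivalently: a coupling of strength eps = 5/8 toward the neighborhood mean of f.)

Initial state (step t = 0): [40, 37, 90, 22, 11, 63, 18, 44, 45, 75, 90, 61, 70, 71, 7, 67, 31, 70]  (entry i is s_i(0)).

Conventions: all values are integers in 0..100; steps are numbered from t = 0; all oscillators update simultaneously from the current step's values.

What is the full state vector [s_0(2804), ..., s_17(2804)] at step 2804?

Answer: [90, 91, 78, 92, 91, 91, 90, 91, 78, 92, 91, 91, 91, 77, 59, 78, 91, 91]
Key observation: The state at step 6, [90, 91, 78, 92, 91, 91, 90, 91, 78, 92, 91, 91, 91, 77, 59, 78, 91, 91], reappears at step 8: the system is in a cycle of period 2 from step 6 on.  Therefore the state at step 2804 equals the state at step 6 + ((2804 - 6) mod 2) = 6, which is [90, 91, 78, 92, 91, 91, 90, 91, 78, 92, 91, 91, 91, 77, 59, 78, 91, 91].

Derivation:
t=0: [40, 37, 90, 22, 11, 63, 18, 44, 45, 75, 90, 61, 70, 71, 7, 67, 31, 70]
t=1: [77, 83, 66, 61, 50, 67, 53, 79, 78, 86, 60, 49, 84, 77, 60, 68, 69, 77]
t=2: [80, 94, 66, 45, 32, 67, 45, 80, 80, 64, 30, 31, 79, 79, 60, 66, 67, 81]
t=3: [94, 93, 80, 91, 77, 85, 88, 93, 81, 91, 71, 76, 94, 79, 60, 82, 86, 90]
t=4: [90, 91, 78, 92, 93, 93, 91, 91, 78, 92, 94, 94, 91, 77, 58, 78, 93, 92]
t=5: [90, 92, 78, 91, 90, 90, 90, 92, 78, 91, 90, 90, 91, 78, 59, 77, 90, 90]
t=6: [90, 91, 78, 92, 91, 91, 90, 91, 78, 92, 91, 91, 91, 77, 59, 78, 91, 91]
t=7: [91, 92, 78, 91, 90, 91, 91, 92, 78, 91, 90, 91, 91, 78, 59, 77, 91, 91]
t=8: [90, 91, 78, 92, 91, 91, 90, 91, 78, 92, 91, 91, 91, 77, 59, 78, 91, 91]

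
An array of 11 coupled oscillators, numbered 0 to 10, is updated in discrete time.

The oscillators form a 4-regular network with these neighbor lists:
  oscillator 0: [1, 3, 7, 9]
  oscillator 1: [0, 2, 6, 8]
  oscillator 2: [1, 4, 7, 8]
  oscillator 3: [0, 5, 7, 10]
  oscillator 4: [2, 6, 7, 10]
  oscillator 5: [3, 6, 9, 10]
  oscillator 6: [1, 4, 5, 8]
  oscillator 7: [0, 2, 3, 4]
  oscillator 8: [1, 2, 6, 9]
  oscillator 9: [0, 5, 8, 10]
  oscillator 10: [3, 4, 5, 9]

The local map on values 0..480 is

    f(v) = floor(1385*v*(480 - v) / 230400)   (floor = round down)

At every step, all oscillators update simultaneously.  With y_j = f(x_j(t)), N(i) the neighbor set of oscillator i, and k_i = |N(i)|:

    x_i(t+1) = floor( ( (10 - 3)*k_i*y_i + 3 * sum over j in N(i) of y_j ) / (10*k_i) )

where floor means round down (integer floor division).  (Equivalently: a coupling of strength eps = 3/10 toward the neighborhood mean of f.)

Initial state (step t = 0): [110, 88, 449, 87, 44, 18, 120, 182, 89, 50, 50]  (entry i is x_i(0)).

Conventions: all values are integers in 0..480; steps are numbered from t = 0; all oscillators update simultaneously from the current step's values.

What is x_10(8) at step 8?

Answer: x_10(8) = 306

Derivation:
t=0: [110, 88, 449, 87, 44, 18, 120, 182, 89, 50, 50]
t=1: [235, 204, 122, 199, 140, 88, 224, 276, 197, 137, 127]
t=2: [339, 333, 280, 322, 291, 237, 328, 328, 326, 284, 271]
t=3: [293, 297, 327, 308, 326, 338, 304, 303, 305, 329, 336]
t=4: [325, 323, 305, 314, 303, 293, 317, 319, 317, 300, 293]
t=5: [305, 305, 317, 314, 320, 326, 311, 309, 311, 322, 326]
t=6: [318, 318, 311, 312, 308, 303, 313, 315, 314, 306, 302]
t=7: [310, 310, 314, 315, 317, 320, 314, 312, 313, 319, 321]
t=8: [315, 315, 313, 311, 310, 307, 312, 314, 313, 308, 306]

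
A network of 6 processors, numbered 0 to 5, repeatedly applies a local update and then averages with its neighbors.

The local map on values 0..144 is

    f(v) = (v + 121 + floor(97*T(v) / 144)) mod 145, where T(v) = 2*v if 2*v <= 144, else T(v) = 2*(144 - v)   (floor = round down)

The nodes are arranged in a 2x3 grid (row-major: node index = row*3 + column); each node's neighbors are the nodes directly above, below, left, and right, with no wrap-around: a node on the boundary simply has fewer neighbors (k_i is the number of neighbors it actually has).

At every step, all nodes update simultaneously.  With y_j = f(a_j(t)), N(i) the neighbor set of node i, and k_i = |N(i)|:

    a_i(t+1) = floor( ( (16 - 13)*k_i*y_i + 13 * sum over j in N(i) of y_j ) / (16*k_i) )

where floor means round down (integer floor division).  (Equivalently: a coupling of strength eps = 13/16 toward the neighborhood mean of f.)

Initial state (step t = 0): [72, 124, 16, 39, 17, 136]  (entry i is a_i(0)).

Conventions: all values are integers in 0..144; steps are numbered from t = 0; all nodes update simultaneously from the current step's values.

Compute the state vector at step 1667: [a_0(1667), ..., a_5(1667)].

Answer: [126, 126, 126, 126, 126, 126]
Key observation: The state at step 6, [126, 126, 126, 126, 126, 126], reappears at step 7: the system is in a cycle of period 1 from step 6 on.  Therefore the state at step 1667 equals the state at step 6 + ((1667 - 6) mod 1) = 6, which is [126, 126, 126, 126, 126, 126].

Derivation:
t=0: [72, 124, 16, 39, 17, 136]
t=1: [78, 31, 103, 18, 88, 34]
t=2: [53, 121, 66, 117, 58, 121]
t=3: [122, 116, 127, 110, 124, 122]
t=4: [129, 126, 127, 127, 128, 125]
t=5: [125, 125, 125, 125, 125, 125]
t=6: [126, 126, 126, 126, 126, 126]
t=7: [126, 126, 126, 126, 126, 126]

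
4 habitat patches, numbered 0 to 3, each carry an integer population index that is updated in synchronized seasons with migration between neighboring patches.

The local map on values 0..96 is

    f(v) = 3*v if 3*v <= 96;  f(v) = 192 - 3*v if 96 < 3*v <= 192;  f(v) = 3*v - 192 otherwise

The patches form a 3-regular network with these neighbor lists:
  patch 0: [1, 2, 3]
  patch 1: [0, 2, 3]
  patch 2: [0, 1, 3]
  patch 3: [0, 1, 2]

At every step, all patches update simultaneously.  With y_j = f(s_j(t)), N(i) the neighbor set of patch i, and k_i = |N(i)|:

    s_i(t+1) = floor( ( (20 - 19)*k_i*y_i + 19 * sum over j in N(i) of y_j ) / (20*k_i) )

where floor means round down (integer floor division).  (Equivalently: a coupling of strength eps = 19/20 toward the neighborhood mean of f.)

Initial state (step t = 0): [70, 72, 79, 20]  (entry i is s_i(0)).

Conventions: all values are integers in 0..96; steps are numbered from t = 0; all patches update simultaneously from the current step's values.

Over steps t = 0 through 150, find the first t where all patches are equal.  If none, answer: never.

Answer: 8
Key observation: Synchronization is absorbing here: once all patches are equal they stay equal, and step 8 is the first all-equal step.

Derivation:
t=0: [70, 72, 79, 20]  (not all equal)
t=1: [41, 40, 34, 30]  (not all equal)
t=2: [83, 82, 77, 77]  (not all equal)
t=3: [44, 45, 49, 49]  (not all equal)
t=4: [49, 50, 53, 53]  (not all equal)
t=5: [36, 37, 39, 39]  (not all equal)
t=6: [77, 78, 79, 79]  (not all equal)
t=7: [43, 42, 42, 42]  (not all equal)
t=8: [65, 65, 65, 65]  (all equal)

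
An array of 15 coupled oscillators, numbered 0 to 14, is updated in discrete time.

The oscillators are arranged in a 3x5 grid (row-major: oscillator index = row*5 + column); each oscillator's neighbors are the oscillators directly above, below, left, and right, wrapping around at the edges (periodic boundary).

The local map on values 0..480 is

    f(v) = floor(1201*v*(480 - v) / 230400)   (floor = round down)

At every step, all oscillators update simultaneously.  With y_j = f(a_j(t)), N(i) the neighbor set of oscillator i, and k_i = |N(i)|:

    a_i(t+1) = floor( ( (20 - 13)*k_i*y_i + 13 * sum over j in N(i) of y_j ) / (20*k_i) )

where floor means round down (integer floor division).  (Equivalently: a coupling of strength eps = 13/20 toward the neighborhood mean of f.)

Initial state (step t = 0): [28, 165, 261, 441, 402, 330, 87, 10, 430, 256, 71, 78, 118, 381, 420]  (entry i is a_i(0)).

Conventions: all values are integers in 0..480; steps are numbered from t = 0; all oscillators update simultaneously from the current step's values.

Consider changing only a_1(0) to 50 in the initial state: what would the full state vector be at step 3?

Answer: [296, 296, 296, 296, 295, 295, 296, 296, 296, 294, 295, 296, 295, 295, 294]
Key observation: This trace re-runs the system from the modified initial state.

Derivation:
t=0: [28, 50, 261, 441, 402, 330, 87, 10, 430, 256, 71, 78, 118, 381, 420]
t=1: [133, 153, 176, 155, 151, 202, 152, 139, 137, 212, 153, 164, 188, 158, 177]
t=2: [257, 261, 268, 261, 265, 273, 264, 259, 259, 277, 266, 267, 272, 266, 272]
t=3: [296, 296, 296, 296, 295, 295, 296, 296, 296, 294, 295, 296, 295, 295, 294]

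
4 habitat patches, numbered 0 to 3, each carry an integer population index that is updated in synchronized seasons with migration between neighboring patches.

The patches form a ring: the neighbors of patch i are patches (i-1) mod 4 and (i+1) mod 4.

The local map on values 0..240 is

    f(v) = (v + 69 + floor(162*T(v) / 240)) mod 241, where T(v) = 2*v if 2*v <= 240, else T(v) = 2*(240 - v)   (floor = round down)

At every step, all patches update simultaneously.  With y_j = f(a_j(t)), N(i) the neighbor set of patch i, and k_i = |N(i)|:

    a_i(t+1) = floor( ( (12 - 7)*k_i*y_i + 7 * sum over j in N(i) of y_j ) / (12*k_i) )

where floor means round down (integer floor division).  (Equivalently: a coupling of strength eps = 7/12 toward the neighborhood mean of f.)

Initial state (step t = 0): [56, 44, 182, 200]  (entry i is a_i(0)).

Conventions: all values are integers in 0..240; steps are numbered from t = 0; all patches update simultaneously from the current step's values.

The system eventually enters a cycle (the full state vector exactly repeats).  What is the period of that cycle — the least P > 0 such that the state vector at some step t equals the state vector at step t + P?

Answer: 4
Key observation: The state at step 19, [71, 71, 71, 71], reappears at step 23 — and no state repeats earlier — so the cycle the system enters has period 4.

Derivation:
t=0: [56, 44, 182, 200]
t=1: [157, 155, 110, 118]
t=2: [99, 93, 94, 97]
t=3: [54, 50, 49, 54]
t=4: [192, 188, 187, 191]
t=5: [84, 85, 85, 85]
t=6: [26, 26, 27, 26]
t=7: [130, 130, 130, 130]
t=8: [106, 106, 106, 106]
t=9: [77, 77, 77, 77]
t=10: [8, 8, 8, 8]
t=11: [87, 87, 87, 87]
t=12: [32, 32, 32, 32]
t=13: [144, 144, 144, 144]
t=14: [101, 101, 101, 101]
t=15: [65, 65, 65, 65]
t=16: [221, 221, 221, 221]
t=17: [74, 74, 74, 74]
t=18: [1, 1, 1, 1]
t=19: [71, 71, 71, 71]
t=20: [235, 235, 235, 235]
t=21: [69, 69, 69, 69]
t=22: [231, 231, 231, 231]
t=23: [71, 71, 71, 71]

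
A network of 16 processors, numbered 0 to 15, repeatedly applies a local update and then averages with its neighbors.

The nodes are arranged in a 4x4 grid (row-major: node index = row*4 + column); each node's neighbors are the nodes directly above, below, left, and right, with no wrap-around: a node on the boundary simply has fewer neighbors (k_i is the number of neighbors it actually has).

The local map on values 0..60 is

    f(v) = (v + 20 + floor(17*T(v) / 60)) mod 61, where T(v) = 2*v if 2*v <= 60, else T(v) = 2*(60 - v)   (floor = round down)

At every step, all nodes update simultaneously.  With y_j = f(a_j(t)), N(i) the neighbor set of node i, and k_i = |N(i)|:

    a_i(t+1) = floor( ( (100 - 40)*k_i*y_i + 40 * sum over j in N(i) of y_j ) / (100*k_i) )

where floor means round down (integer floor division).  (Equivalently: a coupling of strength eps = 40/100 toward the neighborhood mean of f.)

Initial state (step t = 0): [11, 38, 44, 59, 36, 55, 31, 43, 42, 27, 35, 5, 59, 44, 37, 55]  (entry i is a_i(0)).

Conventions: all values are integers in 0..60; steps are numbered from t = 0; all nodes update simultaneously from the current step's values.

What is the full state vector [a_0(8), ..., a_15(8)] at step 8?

Simulating step by step:
t=0: [11, 38, 44, 59, 36, 55, 31, 43, 42, 27, 35, 5, 59, 44, 37, 55]
t=1: [25, 14, 11, 15, 13, 12, 8, 13, 10, 5, 9, 20, 15, 10, 10, 16]
t=2: [51, 42, 37, 41, 41, 36, 34, 40, 35, 30, 34, 46, 39, 35, 36, 44]
t=3: [13, 10, 9, 9, 10, 8, 7, 9, 8, 6, 7, 11, 8, 7, 8, 11]
t=4: [38, 35, 33, 34, 34, 32, 31, 33, 32, 29, 30, 35, 31, 30, 32, 36]
t=5: [8, 7, 7, 7, 7, 6, 6, 7, 5, 4, 6, 7, 6, 5, 6, 7]
t=6: [31, 30, 29, 30, 29, 28, 29, 29, 27, 26, 28, 29, 28, 27, 28, 29]
t=7: [5, 5, 4, 5, 3, 8, 3, 4, 9, 36, 8, 3, 1, 9, 2, 3]
t=8: [26, 27, 26, 26, 26, 27, 26, 25, 27, 18, 27, 25, 26, 27, 25, 23]

Answer: [26, 27, 26, 26, 26, 27, 26, 25, 27, 18, 27, 25, 26, 27, 25, 23]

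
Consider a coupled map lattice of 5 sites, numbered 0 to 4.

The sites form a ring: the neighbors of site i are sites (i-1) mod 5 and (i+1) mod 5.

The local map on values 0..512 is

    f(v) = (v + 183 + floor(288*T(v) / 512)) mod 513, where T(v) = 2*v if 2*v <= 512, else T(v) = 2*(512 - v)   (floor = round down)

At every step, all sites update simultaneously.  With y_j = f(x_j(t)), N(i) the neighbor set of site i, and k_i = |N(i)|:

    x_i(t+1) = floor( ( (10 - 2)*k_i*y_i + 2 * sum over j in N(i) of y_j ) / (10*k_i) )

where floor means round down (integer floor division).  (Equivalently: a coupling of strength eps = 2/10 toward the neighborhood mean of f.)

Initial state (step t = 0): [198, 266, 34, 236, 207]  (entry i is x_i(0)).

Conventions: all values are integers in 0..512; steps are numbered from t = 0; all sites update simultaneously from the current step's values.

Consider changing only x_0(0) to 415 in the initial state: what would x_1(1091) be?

Answer: x_1(1091) = 139
Key observation: The state at step 16, [196, 221, 422, 221, 196], reappears at step 19: the system is in a cycle of period 3 from step 16 on.  Therefore the state at step 1091 equals the state at step 16 + ((1091 - 16) mod 3) = 17, which is [91, 139, 182, 139, 91].

Derivation:
t=0: [415, 266, 34, 236, 207]
t=1: [187, 214, 242, 173, 123]
t=2: [110, 124, 163, 92, 365]
t=3: [397, 400, 95, 324, 239]
t=4: [194, 214, 347, 220, 181]
t=5: [83, 127, 187, 135, 65]
t=6: [364, 404, 145, 414, 339]
t=7: [199, 225, 431, 224, 201]
t=8: [98, 146, 183, 145, 101]
t=9: [401, 439, 144, 438, 405]
t=10: [194, 221, 429, 221, 194]
t=11: [87, 138, 181, 138, 87]
t=12: [377, 422, 138, 422, 377]
t=13: [197, 221, 419, 221, 197]
t=14: [93, 139, 182, 139, 93]
t=15: [389, 426, 140, 426, 389]
t=16: [196, 221, 422, 221, 196]
t=17: [91, 139, 182, 139, 91]
t=18: [386, 425, 140, 425, 386]
t=19: [196, 221, 422, 221, 196]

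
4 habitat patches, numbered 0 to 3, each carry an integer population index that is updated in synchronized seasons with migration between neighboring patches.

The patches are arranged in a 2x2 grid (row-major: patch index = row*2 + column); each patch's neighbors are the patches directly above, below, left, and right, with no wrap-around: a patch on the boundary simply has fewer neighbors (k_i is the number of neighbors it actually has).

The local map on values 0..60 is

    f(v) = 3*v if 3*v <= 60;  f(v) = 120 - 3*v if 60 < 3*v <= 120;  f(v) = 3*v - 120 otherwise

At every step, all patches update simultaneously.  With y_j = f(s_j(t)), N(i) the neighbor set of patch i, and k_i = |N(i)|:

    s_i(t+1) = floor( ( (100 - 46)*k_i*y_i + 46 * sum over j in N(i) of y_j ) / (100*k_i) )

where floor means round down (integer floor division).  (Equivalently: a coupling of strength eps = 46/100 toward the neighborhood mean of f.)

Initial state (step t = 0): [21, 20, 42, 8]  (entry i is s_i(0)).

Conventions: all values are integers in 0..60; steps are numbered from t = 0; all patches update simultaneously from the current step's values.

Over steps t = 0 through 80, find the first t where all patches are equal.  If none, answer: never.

Simulating step by step:
t=0: [21, 20, 42, 8]  (not all equal)
t=1: [45, 51, 21, 28]  (not all equal)
t=2: [28, 29, 42, 40]  (not all equal)
t=3: [28, 26, 11, 8]  (not all equal)
t=4: [36, 36, 31, 30]  (not all equal)
t=5: [15, 16, 24, 25]  (not all equal)
t=6: [46, 46, 46, 46]  (all equal)

Answer: 6
Key observation: Synchronization is absorbing here: once all patches are equal they stay equal, and step 6 is the first all-equal step.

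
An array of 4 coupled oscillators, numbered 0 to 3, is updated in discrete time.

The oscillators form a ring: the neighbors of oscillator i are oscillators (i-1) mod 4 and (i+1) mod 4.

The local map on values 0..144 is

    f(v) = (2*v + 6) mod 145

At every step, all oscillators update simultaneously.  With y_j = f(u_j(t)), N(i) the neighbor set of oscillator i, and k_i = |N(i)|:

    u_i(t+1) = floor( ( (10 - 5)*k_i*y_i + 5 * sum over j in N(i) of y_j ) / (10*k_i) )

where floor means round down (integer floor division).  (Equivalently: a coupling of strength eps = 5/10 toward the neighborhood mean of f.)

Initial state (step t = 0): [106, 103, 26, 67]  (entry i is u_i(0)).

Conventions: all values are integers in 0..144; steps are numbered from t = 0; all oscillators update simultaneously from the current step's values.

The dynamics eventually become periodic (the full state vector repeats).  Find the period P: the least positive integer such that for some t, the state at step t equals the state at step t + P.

Simulating step by step:
t=0: [106, 103, 26, 67]
t=1: [88, 66, 80, 102]
t=2: [69, 83, 61, 47]
t=3: [103, 81, 95, 118]
t=4: [63, 41, 55, 78]
t=5: [92, 106, 84, 70]
t=6: [41, 55, 33, 19]
t=7: [84, 98, 76, 62]
t=8: [61, 39, 53, 75]
t=9: [87, 102, 79, 65]
t=10: [67, 46, 59, 81]
t=11: [100, 115, 92, 77]
t=12: [57, 72, 49, 34]
t=13: [79, 58, 71, 93]
t=14: [51, 66, 43, 29]
t=15: [104, 119, 96, 82]
t=16: [65, 80, 57, 43]
t=17: [96, 74, 88, 110]
t=18: [49, 27, 41, 63]
t=19: [100, 78, 92, 114]
t=20: [57, 35, 49, 71]
t=21: [79, 94, 71, 57]
t=22: [51, 30, 43, 65]
t=23: [104, 83, 96, 118]
t=24: [65, 44, 57, 79]
t=25: [96, 111, 88, 73]
t=26: [49, 64, 41, 26]
t=27: [100, 115, 92, 77]

Answer: 16
Key observation: The state at step 11, [100, 115, 92, 77], reappears at step 27 — and no state repeats earlier — so the cycle the system enters has period 16.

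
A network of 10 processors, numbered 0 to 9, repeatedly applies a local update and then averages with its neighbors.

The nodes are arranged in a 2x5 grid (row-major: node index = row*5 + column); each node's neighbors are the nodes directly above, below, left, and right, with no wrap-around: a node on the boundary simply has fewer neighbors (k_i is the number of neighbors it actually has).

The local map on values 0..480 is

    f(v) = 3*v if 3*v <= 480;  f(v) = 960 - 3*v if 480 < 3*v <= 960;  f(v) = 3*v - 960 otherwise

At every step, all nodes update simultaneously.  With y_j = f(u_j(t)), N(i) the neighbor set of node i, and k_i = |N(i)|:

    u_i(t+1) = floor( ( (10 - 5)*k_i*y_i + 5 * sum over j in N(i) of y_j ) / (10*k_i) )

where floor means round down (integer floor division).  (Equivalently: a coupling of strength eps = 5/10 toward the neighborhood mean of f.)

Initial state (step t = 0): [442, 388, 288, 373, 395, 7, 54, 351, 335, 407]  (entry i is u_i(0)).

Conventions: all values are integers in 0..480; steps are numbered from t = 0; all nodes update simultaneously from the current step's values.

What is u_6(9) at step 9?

Answer: u_6(9) = 95

Derivation:
t=0: [442, 388, 288, 373, 395, 7, 54, 351, 335, 407]
t=1: [239, 206, 124, 140, 217, 142, 134, 97, 108, 198]
t=2: [313, 340, 361, 377, 351, 374, 377, 328, 341, 341]
t=3: [66, 82, 104, 132, 105, 129, 126, 71, 74, 70]
t=4: [257, 271, 298, 339, 309, 337, 330, 258, 247, 239]
t=5: [144, 121, 98, 81, 91, 80, 79, 145, 190, 184]
t=6: [366, 342, 320, 281, 299, 287, 291, 371, 376, 369]
t=7: [110, 70, 56, 97, 97, 105, 96, 119, 153, 131]
t=8: [296, 236, 227, 298, 316, 312, 291, 331, 403, 384]
t=9: [105, 199, 198, 123, 70, 51, 95, 119, 173, 161]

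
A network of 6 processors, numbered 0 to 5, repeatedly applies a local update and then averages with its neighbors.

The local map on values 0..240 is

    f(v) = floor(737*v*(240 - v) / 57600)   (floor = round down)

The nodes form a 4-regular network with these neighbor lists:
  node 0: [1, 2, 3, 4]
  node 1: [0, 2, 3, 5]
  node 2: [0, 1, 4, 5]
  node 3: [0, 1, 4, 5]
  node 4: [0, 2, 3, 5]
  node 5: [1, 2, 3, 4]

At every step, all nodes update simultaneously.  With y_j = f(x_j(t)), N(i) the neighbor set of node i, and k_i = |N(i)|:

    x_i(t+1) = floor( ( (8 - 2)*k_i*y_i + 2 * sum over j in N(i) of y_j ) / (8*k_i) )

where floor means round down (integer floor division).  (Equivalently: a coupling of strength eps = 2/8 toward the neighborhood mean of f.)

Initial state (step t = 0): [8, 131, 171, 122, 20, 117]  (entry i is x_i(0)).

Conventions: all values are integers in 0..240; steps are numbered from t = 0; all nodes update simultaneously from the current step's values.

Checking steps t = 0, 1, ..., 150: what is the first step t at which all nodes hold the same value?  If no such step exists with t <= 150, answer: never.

Simulating step by step:
t=0: [8, 131, 171, 122, 20, 117]  (not all equal)
t=1: [53, 170, 140, 165, 75, 173]  (not all equal)
t=2: [134, 152, 170, 155, 156, 151]  (not all equal)
t=3: [176, 170, 157, 169, 167, 169]  (not all equal)
t=4: [147, 152, 162, 152, 154, 153]  (not all equal)
t=5: [172, 170, 163, 171, 169, 169]  (not all equal)
t=6: [150, 152, 157, 150, 153, 153]  (not all equal)
t=7: [171, 170, 167, 171, 170, 169]  (not all equal)
t=8: [150, 152, 154, 150, 152, 152]  (not all equal)
t=9: [171, 171, 169, 171, 171, 170]  (not all equal)
t=10: [150, 150, 152, 150, 150, 151]  (not all equal)
t=11: [171, 171, 171, 171, 171, 171]  (all equal)

Answer: 11
Key observation: Synchronization is absorbing here: once all nodes are equal they stay equal, and step 11 is the first all-equal step.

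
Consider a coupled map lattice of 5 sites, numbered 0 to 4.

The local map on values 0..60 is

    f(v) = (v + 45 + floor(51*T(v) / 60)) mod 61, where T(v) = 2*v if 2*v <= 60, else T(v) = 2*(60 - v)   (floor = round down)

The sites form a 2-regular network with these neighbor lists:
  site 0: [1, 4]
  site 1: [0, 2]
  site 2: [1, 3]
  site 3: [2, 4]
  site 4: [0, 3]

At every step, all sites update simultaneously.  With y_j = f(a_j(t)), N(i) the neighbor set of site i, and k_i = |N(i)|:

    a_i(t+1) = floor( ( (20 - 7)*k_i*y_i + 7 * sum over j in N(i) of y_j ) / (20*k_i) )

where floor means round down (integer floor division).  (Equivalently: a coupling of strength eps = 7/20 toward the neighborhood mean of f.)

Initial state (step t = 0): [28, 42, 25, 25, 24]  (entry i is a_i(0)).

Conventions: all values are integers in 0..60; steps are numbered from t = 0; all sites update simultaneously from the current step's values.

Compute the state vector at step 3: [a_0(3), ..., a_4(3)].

Answer: [52, 52, 51, 51, 51]

Derivation:
t=0: [28, 42, 25, 25, 24]
t=1: [56, 55, 51, 50, 50]
t=2: [47, 47, 49, 50, 50]
t=3: [52, 52, 51, 51, 51]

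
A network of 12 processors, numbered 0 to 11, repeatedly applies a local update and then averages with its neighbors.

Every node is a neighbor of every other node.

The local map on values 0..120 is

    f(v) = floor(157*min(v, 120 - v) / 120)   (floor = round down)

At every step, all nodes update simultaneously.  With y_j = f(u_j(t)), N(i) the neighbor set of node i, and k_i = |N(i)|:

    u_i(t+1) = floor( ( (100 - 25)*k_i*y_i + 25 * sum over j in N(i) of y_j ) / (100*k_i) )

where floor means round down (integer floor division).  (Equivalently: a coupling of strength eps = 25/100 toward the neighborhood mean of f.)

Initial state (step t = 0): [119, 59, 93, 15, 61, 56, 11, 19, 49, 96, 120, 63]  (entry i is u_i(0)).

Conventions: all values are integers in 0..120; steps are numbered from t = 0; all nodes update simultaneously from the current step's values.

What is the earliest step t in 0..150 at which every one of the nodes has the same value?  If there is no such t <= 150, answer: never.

Simulating step by step:
t=0: [119, 59, 93, 15, 61, 56, 11, 19, 49, 96, 120, 63]  (not all equal)
t=1: [11, 67, 36, 24, 67, 64, 21, 28, 57, 33, 11, 64]  (not all equal)
t=2: [23, 63, 47, 35, 63, 66, 32, 39, 66, 44, 23, 66]  (not all equal)
t=3: [37, 69, 59, 48, 69, 66, 45, 52, 66, 56, 37, 66]  (not all equal)
t=4: [52, 65, 73, 62, 65, 68, 59, 67, 68, 70, 52, 68]  (not all equal)
t=5: [68, 70, 63, 73, 70, 68, 74, 69, 68, 66, 68, 68]  (not all equal)
t=6: [67, 65, 72, 62, 65, 67, 61, 66, 67, 69, 67, 67]  (not all equal)
t=7: [69, 70, 64, 73, 70, 69, 75, 69, 69, 67, 69, 69]  (not all equal)
t=8: [65, 65, 70, 62, 65, 65, 60, 65, 65, 68, 65, 65]  (not all equal)
t=9: [71, 71, 66, 73, 71, 71, 76, 71, 71, 68, 71, 71]  (not all equal)
t=10: [64, 64, 68, 61, 64, 64, 58, 64, 64, 66, 64, 64]  (not all equal)
t=11: [72, 72, 69, 75, 72, 72, 74, 72, 72, 70, 72, 72]  (not all equal)
t=12: [62, 62, 64, 59, 62, 62, 60, 62, 62, 64, 62, 62]  (not all equal)
t=13: [75, 75, 73, 76, 75, 75, 77, 75, 75, 73, 75, 75]  (not all equal)
t=14: [58, 58, 60, 57, 58, 58, 56, 58, 58, 60, 58, 58]  (not all equal)
t=15: [75, 75, 77, 74, 75, 75, 73, 75, 75, 77, 75, 75]  (not all equal)
t=16: [58, 58, 56, 59, 58, 58, 60, 58, 58, 56, 58, 58]  (not all equal)
t=17: [75, 75, 73, 76, 75, 75, 77, 75, 75, 73, 75, 75]  (not all equal)

Answer: never
Key observation: The state at step 13 reappears at step 17 — the system is in a cycle of period 4 from step 13 on.  No step 0..17 is synchronized, and the cycle repeats forever, so no step up to 150 (or ever) has all nodes equal.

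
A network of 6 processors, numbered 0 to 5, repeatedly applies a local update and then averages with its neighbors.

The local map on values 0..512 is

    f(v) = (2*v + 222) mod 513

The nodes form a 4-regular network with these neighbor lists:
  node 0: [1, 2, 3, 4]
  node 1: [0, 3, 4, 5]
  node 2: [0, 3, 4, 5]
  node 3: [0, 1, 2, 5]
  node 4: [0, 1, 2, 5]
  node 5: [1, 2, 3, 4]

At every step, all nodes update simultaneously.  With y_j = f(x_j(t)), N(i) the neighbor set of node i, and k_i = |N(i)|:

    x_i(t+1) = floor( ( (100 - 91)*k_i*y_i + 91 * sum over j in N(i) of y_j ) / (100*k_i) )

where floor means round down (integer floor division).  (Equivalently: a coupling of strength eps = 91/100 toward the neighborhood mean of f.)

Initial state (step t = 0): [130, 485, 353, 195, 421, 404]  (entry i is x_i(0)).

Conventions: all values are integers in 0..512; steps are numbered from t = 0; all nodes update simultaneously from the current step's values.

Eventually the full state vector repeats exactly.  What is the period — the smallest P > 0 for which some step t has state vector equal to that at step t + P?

Simulating step by step:
t=0: [130, 485, 353, 195, 421, 404]
t=1: [206, 156, 179, 251, 246, 163]
t=2: [124, 131, 135, 74, 73, 116]
t=3: [432, 421, 422, 465, 465, 430]
t=4: [80, 87, 87, 55, 55, 80]
t=5: [365, 360, 360, 383, 383, 365]
t=6: [450, 454, 454, 437, 437, 450]
t=7: [87, 84, 84, 97, 97, 87]
t=8: [402, 404, 404, 395, 395, 402]
t=9: [228, 227, 227, 46, 46, 228]
t=10: [231, 232, 232, 177, 177, 231]
t=11: [122, 122, 122, 162, 162, 122]
t=12: [268, 268, 268, 427, 427, 268]
t=13: [156, 156, 156, 227, 227, 156]
t=14: [85, 85, 85, 33, 33, 85]
t=15: [344, 344, 344, 382, 382, 344]
t=16: [431, 431, 431, 403, 403, 431]
t=17: [32, 32, 32, 52, 52, 32]
t=18: [304, 304, 304, 289, 289, 304]
t=19: [303, 303, 303, 314, 314, 303]
t=20: [325, 325, 325, 316, 316, 325]
t=21: [350, 350, 350, 357, 357, 350]
t=22: [415, 415, 415, 410, 410, 415]
t=23: [21, 21, 21, 25, 25, 21]
t=24: [267, 267, 267, 264, 264, 267]
t=25: [240, 240, 240, 242, 242, 240]
t=26: [190, 190, 190, 189, 189, 190]
t=27: [88, 88, 88, 88, 88, 88]
t=28: [398, 398, 398, 398, 398, 398]
t=29: [505, 505, 505, 505, 505, 505]
t=30: [206, 206, 206, 206, 206, 206]
t=31: [121, 121, 121, 121, 121, 121]
t=32: [464, 464, 464, 464, 464, 464]
t=33: [124, 124, 124, 124, 124, 124]
t=34: [470, 470, 470, 470, 470, 470]
t=35: [136, 136, 136, 136, 136, 136]
t=36: [494, 494, 494, 494, 494, 494]
t=37: [184, 184, 184, 184, 184, 184]
t=38: [77, 77, 77, 77, 77, 77]
t=39: [376, 376, 376, 376, 376, 376]
t=40: [461, 461, 461, 461, 461, 461]
t=41: [118, 118, 118, 118, 118, 118]
t=42: [458, 458, 458, 458, 458, 458]
t=43: [112, 112, 112, 112, 112, 112]
t=44: [446, 446, 446, 446, 446, 446]
t=45: [88, 88, 88, 88, 88, 88]

Answer: 18
Key observation: The state at step 27, [88, 88, 88, 88, 88, 88], reappears at step 45 — and no state repeats earlier — so the cycle the system enters has period 18.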